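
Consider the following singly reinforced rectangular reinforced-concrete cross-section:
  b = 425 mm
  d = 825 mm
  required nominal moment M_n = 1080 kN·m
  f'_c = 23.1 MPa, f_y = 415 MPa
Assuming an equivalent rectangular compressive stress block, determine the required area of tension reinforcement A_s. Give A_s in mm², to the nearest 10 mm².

With M_n = 0.85 f'_c a b (d − a/2), solve the quadratic for a:
a = d − √(d² − 2M_n/(0.85 f'_c b)) = 825 − √(825² − 2 × 1080×10⁶/(0.85 × 23.1 × 425)) = 175.55 mm.
A_s = 0.85 f'_c a b / f_y = 0.85 × 23.1 × 175.55 × 425 / 415 = 3530.0 mm².

A_s ≈ 3530 mm²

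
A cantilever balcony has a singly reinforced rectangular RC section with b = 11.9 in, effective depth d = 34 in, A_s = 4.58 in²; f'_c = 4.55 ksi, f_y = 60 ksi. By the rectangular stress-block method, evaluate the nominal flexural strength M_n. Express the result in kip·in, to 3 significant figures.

M_n ≈ 8520 kip·in

T = A_s f_y = 4.58 × 60 = 274.8 kips.
a = T/(0.85 f'_c b) = 274.8/(0.85 × 4.55 × 11.9) = 5.971 in.
M_n = T(d − a/2) = 274.8 × (34 − 2.9855) = 8522.8 kip·in.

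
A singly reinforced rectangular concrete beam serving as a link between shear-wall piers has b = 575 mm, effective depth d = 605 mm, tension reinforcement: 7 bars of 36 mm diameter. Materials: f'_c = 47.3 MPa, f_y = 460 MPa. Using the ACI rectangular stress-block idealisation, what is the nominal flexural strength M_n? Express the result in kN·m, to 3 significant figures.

M_n ≈ 1750 kN·m

A_s = 7 × 1018 = 7126 mm².
T = A_s f_y = 7126 × 460 = 3277960 N = 3277.96 kN.
From C = T: a = T/(0.85 f'_c b) = 3277960/(0.85 × 47.3 × 575) = 141.79 mm.
M_n = T(d − a/2) = 3277.96 kN × (605 − 70.895) mm = 1750.77 kN·m.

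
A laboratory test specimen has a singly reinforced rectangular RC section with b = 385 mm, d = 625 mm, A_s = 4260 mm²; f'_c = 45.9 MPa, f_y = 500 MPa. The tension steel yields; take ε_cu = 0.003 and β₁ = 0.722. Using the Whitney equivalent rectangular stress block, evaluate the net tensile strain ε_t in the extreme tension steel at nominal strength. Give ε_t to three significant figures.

a = A_s f_y/(0.85 f'_c b) = 141.80 mm.
β₁ = 0.722, so c = a/β₁ = 141.80/0.722 = 196.40 mm.
From the linear strain diagram with ε_cu = 0.003: ε_t = 0.003 (d − c)/c = 0.003 × (625 − 196.40)/196.40 = 0.00655.
Since ε_t ≥ 0.005, the section is tension-controlled.

ε_t ≈ 0.00655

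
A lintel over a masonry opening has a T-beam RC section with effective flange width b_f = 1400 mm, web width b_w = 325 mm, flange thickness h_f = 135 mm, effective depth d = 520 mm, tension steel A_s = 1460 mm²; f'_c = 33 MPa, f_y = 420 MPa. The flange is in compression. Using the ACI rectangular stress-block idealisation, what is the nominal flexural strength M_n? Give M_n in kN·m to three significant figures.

M_n ≈ 314 kN·m

Tension: T = A_s f_y = 1460 × 420 = 613200 N.
Try a within the flange: a = T/(0.85 f'_c b_f) = 613200/(0.85 × 33 × 1400) = 15.61 mm.
Since a = 15.61 ≤ h_f = 135 mm, the stress block lies entirely in the flange; analyse as a rectangular beam of width b_f.
M_n = T(d − a/2) = 613200 × (520 − 7.805) = 314.08 × 10⁶ N·mm.
M_n = 314.08 kN·m.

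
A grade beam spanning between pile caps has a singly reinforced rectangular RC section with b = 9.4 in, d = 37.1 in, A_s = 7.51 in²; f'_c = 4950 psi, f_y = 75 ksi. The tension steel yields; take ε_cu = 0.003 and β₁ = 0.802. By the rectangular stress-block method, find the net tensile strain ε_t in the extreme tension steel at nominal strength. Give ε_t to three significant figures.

ε_t ≈ 0.00327

a = A_s f_y/(0.85 f'_c b) = 14.241 in.
β₁ = 0.802, so c = a/β₁ = 14.241/0.802 = 17.757 in.
From the linear strain diagram with ε_cu = 0.003: ε_t = 0.003 (d − c)/c = 0.003 × (37.1 − 17.757)/17.757 = 0.00327.
ε_t < 0.004 — the section is over-reinforced for flexure under ACI limits.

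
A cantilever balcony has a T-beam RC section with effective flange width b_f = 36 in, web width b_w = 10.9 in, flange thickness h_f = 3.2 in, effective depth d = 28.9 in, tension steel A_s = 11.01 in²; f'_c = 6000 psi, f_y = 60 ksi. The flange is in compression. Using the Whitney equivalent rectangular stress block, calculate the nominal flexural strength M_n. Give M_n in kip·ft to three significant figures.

M_n ≈ 1490 kip·ft

Tension: T = A_s f_y = 11.01 × 60 = 660.6 kips.
Try a within the flange: a = T/(0.85 f'_c b_f) = 660.6/(0.85 × 6 × 36) = 3.598 in.
a = 3.598 > h_f = 3.2 in: the block extends into the web. Split into flange-overhang and web parts.
C_f = 0.85 f'_c (b_f − b_w) h_f = 0.85 × 6 × (36 − 10.9) × 3.2 = 409.6 kips.
Remaining web compression depth: a_w = (T − C_f)/(0.85 f'_c b_w) = (660.6 − 409.6)/(0.85 × 6 × 10.9) = 4.515 in.
M_n = C_f(d − h_f/2) + (T − C_f)(d − a_w/2) = 409.6 × (28.9 − 1.6) + 251 × (28.9 − 2.2575) = 11182.1 + 6687.3 = 17869.4 kip·in.
M_n = 17869.4/12 = 1489.12 kip·ft.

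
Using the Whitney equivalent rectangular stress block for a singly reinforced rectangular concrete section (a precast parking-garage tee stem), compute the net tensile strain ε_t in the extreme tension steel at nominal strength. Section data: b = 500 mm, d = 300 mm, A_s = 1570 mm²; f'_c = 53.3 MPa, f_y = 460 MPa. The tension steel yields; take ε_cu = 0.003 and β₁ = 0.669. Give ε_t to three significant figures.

a = A_s f_y/(0.85 f'_c b) = 31.88 mm.
β₁ = 0.669, so c = a/β₁ = 31.88/0.669 = 47.65 mm.
From the linear strain diagram with ε_cu = 0.003: ε_t = 0.003 (d − c)/c = 0.003 × (300 − 47.65)/47.65 = 0.0159.
Since ε_t ≥ 0.005, the section is tension-controlled.

ε_t ≈ 0.0159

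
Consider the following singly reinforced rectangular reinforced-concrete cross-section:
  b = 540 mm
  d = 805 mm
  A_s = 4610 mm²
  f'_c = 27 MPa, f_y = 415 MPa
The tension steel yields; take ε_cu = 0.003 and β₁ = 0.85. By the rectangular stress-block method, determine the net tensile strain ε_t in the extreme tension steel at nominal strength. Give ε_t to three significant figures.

ε_t ≈ 0.0103

a = A_s f_y/(0.85 f'_c b) = 154.37 mm.
β₁ = 0.85, so c = a/β₁ = 154.37/0.85 = 181.61 mm.
From the linear strain diagram with ε_cu = 0.003: ε_t = 0.003 (d − c)/c = 0.003 × (805 − 181.61)/181.61 = 0.0103.
Since ε_t ≥ 0.005, the section is tension-controlled.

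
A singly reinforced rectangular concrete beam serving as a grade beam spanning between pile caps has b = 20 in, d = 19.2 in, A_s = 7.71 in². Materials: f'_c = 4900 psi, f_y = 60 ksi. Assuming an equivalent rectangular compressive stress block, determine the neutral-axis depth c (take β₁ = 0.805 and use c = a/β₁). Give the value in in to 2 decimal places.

T = A_s f_y = 7.71 × 60 = 462.6 kips.
a = T/(0.85 f'_c b) = 462.6/(0.85 × 4.9 × 20) = 5.5534 in.
With β₁ = 0.805, c = a/β₁ = 5.5534/0.805 = 6.90 in.

c ≈ 6.90 in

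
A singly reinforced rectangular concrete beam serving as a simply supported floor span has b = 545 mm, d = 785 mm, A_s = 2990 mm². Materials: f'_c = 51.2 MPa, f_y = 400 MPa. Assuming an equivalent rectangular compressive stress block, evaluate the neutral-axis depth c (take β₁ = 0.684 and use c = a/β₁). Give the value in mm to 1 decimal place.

c ≈ 73.7 mm

T = A_s f_y = 2990 × 400 = 1196000 N = 1196 kN.
Setting C = 0.85 f'_c a b equal to T: a = 1196000/(0.85 × 51.2 × 545) = 50.425 mm.
With β₁ = 0.684, c = a/β₁ = 50.425/0.684 = 73.7 mm.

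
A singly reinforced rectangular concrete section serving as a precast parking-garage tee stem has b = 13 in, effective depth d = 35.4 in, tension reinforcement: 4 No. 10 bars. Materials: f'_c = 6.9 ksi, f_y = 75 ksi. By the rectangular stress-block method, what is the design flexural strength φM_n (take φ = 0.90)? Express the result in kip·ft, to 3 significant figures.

φM_n ≈ 940 kip·ft

A_s = 4 × 1.27 = 5.08 in².
T = A_s f_y = 5.08 × 75 = 381 kips.
a = T/(0.85 f'_c b) = 381/(0.85 × 6.9 × 13) = 4.997 in.
M_n = T(d − a/2) = 381 × (35.4 − 2.4985) = 12535.5 kip·in = 12535.5/12 = 1044.63 kip·ft.
φM_n = 0.90 × 1044.63 = 940.17 kip·ft.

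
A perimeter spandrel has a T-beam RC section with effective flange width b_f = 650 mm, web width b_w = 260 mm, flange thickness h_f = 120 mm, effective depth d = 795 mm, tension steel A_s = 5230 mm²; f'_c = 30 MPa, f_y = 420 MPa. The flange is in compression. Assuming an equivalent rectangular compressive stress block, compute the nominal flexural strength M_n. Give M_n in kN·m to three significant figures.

Tension: T = A_s f_y = 5230 × 420 = 2196600 N.
Try a within the flange: a = T/(0.85 f'_c b_f) = 2196600/(0.85 × 30 × 650) = 132.52 mm.
a = 132.52 > h_f = 120 mm: the block extends into the web. Split into flange-overhang and web parts.
C_f = 0.85 f'_c (b_f − b_w) h_f = 0.85 × 30 × (650 − 260) × 120 = 1193400 N.
Remaining web compression depth: a_w = (T − C_f)/(0.85 f'_c b_w) = (2196600 − 1193400)/(0.85 × 30 × 260) = 151.31 mm.
M_n = C_f(d − h_f/2) + (T − C_f)(d − a_w/2) = 1193400 × (795 − 60) + 1003200 × (795 − 75.655) = 877.15 + 721.65 = 1598.80 × 10⁶ N·mm.
M_n = 1598.80 kN·m.

M_n ≈ 1600 kN·m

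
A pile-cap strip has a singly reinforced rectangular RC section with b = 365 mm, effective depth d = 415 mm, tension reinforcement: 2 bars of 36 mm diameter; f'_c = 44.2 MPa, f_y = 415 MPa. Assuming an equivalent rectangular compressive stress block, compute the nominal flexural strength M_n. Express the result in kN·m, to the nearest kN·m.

M_n ≈ 325 kN·m

A_s = 2 × 1018 = 2036 mm².
T = A_s f_y = 2036 × 415 = 844940 N = 844.94 kN.
From C = T: a = T/(0.85 f'_c b) = 844940/(0.85 × 44.2 × 365) = 61.62 mm.
M_n = T(d − a/2) = 844.94 kN × (415 − 30.81) mm = 324.62 kN·m.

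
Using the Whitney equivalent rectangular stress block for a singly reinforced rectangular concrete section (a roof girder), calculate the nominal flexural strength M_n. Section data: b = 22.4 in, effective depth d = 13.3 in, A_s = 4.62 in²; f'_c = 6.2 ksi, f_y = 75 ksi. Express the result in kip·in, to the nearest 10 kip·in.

M_n ≈ 4100 kip·in

T = A_s f_y = 4.62 × 75 = 346.5 kips.
a = T/(0.85 f'_c b) = 346.5/(0.85 × 6.2 × 22.4) = 2.935 in.
M_n = T(d − a/2) = 346.5 × (13.3 − 1.4675) = 4100.0 kip·in.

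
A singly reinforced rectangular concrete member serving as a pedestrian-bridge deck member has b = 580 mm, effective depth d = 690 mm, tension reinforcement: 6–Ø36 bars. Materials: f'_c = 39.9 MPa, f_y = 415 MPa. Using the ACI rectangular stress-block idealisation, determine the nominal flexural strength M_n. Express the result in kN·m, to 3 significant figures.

A_s = 6 × 1018 = 6108 mm².
T = A_s f_y = 6108 × 415 = 2534820 N = 2534.82 kN.
From C = T: a = T/(0.85 f'_c b) = 2534820/(0.85 × 39.9 × 580) = 128.86 mm.
M_n = T(d − a/2) = 2534.82 kN × (690 − 64.43) mm = 1585.71 kN·m.

M_n ≈ 1590 kN·m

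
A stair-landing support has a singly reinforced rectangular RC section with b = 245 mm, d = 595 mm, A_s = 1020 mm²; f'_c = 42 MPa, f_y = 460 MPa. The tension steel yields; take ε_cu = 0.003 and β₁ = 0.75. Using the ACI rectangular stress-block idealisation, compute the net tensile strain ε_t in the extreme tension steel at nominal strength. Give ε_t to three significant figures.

a = A_s f_y/(0.85 f'_c b) = 53.64 mm.
β₁ = 0.75, so c = a/β₁ = 53.64/0.75 = 71.52 mm.
From the linear strain diagram with ε_cu = 0.003: ε_t = 0.003 (d − c)/c = 0.003 × (595 − 71.52)/71.52 = 0.0220.
Since ε_t ≥ 0.005, the section is tension-controlled.

ε_t ≈ 0.0220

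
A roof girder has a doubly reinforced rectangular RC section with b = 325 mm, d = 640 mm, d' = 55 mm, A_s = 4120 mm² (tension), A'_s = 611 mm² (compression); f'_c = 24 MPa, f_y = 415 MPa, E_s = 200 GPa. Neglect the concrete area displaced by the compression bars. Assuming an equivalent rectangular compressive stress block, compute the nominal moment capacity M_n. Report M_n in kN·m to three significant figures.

Assume both tension and compression steel yield.
Net tension couple steel: A_s − A'_s = 3509 mm².
a = (A_s − A'_s) f_y / (0.85 f'_c b) = 1456235/(0.85 × 24 × 325) = 219.64 mm.
c = a/β₁ = 219.64/0.85 = 258.40 mm; ε'_s = 0.003(c − d')/c = 0.0024 ≥ f_y/E_s = 0.0021, so compression steel does yield.
M_n = (A_s − A'_s) f_y (d − a/2) + A'_s f_y (d − d') = [1456235 × (640 − 109.82) + 253565 × (640 − 55)] × 10⁻⁶ = 772.07 + 148.34 = 920.41 kN·m.

M_n ≈ 920 kN·m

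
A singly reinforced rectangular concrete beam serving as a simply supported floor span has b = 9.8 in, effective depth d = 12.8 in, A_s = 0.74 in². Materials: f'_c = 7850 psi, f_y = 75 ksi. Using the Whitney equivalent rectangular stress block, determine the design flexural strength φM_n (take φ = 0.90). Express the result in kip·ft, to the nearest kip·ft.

φM_n ≈ 52 kip·ft

T = A_s f_y = 0.74 × 75 = 55.5 kips.
a = T/(0.85 f'_c b) = 55.5/(0.85 × 7.85 × 9.8) = 0.849 in.
M_n = T(d − a/2) = 55.5 × (12.8 − 0.4245) = 686.8 kip·in = 686.8/12 = 57.23 kip·ft.
φM_n = 0.90 × 57.23 = 51.51 kip·ft.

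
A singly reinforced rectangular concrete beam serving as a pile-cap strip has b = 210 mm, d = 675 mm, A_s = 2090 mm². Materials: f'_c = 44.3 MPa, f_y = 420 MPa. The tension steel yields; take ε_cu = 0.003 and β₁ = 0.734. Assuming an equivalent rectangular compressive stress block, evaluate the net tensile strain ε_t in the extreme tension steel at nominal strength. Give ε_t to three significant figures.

a = A_s f_y/(0.85 f'_c b) = 111.01 mm.
β₁ = 0.734, so c = a/β₁ = 111.01/0.734 = 151.24 mm.
From the linear strain diagram with ε_cu = 0.003: ε_t = 0.003 (d − c)/c = 0.003 × (675 − 151.24)/151.24 = 0.0104.
Since ε_t ≥ 0.005, the section is tension-controlled.

ε_t ≈ 0.0104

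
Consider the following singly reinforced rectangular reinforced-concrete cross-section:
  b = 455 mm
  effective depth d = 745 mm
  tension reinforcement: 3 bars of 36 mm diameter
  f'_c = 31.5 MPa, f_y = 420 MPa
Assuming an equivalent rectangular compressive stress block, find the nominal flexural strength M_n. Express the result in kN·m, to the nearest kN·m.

A_s = 3 × 1018 = 3054 mm².
T = A_s f_y = 3054 × 420 = 1282680 N = 1282.68 kN.
From C = T: a = T/(0.85 f'_c b) = 1282680/(0.85 × 31.5 × 455) = 105.29 mm.
M_n = T(d − a/2) = 1282.68 kN × (745 − 52.645) mm = 888.07 kN·m.

M_n ≈ 888 kN·m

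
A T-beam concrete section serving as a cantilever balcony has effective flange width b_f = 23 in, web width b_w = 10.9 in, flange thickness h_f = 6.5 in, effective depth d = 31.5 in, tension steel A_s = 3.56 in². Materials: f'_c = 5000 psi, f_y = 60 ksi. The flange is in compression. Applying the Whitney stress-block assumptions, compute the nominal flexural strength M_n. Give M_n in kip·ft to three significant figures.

Tension: T = A_s f_y = 3.56 × 60 = 213.6 kips.
Try a within the flange: a = T/(0.85 f'_c b_f) = 213.6/(0.85 × 5 × 23) = 2.185 in.
Since a = 2.185 ≤ h_f = 6.5 in, the stress block lies entirely in the flange; analyse as a rectangular beam of width b_f.
M_n = T(d − a/2) = 213.6 × (31.5 − 1.0925) = 6495.0 kip·in.
M_n = 6495.0/12 = 541.25 kip·ft.

M_n ≈ 541 kip·ft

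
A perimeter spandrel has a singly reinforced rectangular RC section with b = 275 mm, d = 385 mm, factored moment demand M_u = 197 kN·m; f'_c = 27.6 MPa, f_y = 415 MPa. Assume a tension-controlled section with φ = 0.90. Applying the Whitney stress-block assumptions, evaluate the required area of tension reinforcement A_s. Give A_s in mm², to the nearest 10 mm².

M_n = M_u/φ = 197/0.90 = 218.889 kN·m.
With M_n = 0.85 f'_c a b (d − a/2), solve the quadratic for a:
a = d − √(d² − 2M_n/(0.85 f'_c b)) = 385 − √(385² − 2 × 218.889×10⁶/(0.85 × 27.6 × 275)) = 101.51 mm.
A_s = 0.85 f'_c a b / f_y = 0.85 × 27.6 × 101.51 × 275 / 415 = 1578.1 mm².

A_s ≈ 1580 mm²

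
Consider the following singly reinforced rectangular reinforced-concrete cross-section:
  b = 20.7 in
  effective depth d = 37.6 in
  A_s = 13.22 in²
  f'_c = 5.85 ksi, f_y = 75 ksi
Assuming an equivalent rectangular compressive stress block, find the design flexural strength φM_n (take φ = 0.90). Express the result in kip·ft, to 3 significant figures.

φM_n ≈ 2440 kip·ft

T = A_s f_y = 13.22 × 75 = 991.5 kips.
a = T/(0.85 f'_c b) = 991.5/(0.85 × 5.85 × 20.7) = 9.633 in.
M_n = T(d − a/2) = 991.5 × (37.6 − 4.8165) = 32504.8 kip·in = 32504.8/12 = 2708.73 kip·ft.
φM_n = 0.90 × 2708.73 = 2437.86 kip·ft.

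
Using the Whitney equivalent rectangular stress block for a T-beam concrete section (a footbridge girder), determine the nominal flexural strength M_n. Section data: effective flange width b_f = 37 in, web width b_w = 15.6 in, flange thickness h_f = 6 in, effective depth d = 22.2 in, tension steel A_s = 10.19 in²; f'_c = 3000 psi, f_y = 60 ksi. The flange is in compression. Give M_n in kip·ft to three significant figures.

Tension: T = A_s f_y = 10.19 × 60 = 611.4 kips.
Try a within the flange: a = T/(0.85 f'_c b_f) = 611.4/(0.85 × 3 × 37) = 6.480 in.
a = 6.480 > h_f = 6 in: the block extends into the web. Split into flange-overhang and web parts.
C_f = 0.85 f'_c (b_f − b_w) h_f = 0.85 × 3 × (37 − 15.6) × 6 = 327.4 kips.
Remaining web compression depth: a_w = (T − C_f)/(0.85 f'_c b_w) = (611.4 − 327.4)/(0.85 × 3 × 15.6) = 7.139 in.
M_n = C_f(d − h_f/2) + (T − C_f)(d − a_w/2) = 327.4 × (22.2 − 3) + 284 × (22.2 − 3.5695) = 6286.1 + 5291.1 = 11577.2 kip·in.
M_n = 11577.2/12 = 964.77 kip·ft.

M_n ≈ 965 kip·ft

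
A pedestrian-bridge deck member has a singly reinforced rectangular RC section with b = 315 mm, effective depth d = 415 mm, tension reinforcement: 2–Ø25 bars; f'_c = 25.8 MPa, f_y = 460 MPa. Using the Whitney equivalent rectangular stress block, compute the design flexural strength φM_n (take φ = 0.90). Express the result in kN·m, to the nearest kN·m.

A_s = 2 × 491 = 982 mm².
T = A_s f_y = 982 × 460 = 451720 N = 451.72 kN.
From C = T: a = T/(0.85 f'_c b) = 451720/(0.85 × 25.8 × 315) = 65.39 mm.
M_n = T(d − a/2) = 451.72 kN × (415 − 32.695) mm = 172.69 kN·m.
φM_n = 0.90 × 172.69 = 155.42 kN·m.

φM_n ≈ 155 kN·m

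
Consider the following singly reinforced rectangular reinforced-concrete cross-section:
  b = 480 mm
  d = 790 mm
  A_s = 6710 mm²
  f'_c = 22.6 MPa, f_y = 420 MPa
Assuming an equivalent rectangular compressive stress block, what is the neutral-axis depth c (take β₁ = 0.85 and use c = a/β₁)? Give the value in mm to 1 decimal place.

c ≈ 359.6 mm

T = A_s f_y = 6710 × 420 = 2818200 N = 2818.2 kN.
Setting C = 0.85 f'_c a b equal to T: a = 2818200/(0.85 × 22.6 × 480) = 305.635 mm.
With β₁ = 0.85, c = a/β₁ = 305.635/0.85 = 359.6 mm.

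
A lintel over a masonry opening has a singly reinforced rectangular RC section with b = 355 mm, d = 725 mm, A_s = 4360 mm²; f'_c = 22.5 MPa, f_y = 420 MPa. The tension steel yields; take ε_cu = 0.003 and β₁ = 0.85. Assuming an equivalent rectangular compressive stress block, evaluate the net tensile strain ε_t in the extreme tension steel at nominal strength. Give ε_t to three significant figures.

a = A_s f_y/(0.85 f'_c b) = 269.72 mm.
β₁ = 0.85, so c = a/β₁ = 269.72/0.85 = 317.32 mm.
From the linear strain diagram with ε_cu = 0.003: ε_t = 0.003 (d − c)/c = 0.003 × (725 − 317.32)/317.32 = 0.00385.
ε_t < 0.004 — the section is over-reinforced for flexure under ACI limits.

ε_t ≈ 0.00385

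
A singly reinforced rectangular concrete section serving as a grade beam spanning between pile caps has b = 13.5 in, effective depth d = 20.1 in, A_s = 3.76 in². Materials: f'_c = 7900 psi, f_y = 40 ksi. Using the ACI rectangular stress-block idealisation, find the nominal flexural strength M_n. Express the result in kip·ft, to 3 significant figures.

T = A_s f_y = 3.76 × 40 = 150.4 kips.
a = T/(0.85 f'_c b) = 150.4/(0.85 × 7.9 × 13.5) = 1.659 in.
M_n = T(d − a/2) = 150.4 × (20.1 − 0.8295) = 2898.3 kip·in = 2898.3/12 = 241.53 kip·ft.

M_n ≈ 242 kip·ft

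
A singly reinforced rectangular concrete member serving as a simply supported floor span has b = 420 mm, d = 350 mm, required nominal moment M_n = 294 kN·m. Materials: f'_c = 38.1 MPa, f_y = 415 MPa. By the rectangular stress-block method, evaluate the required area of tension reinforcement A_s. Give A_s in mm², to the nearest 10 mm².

A_s ≈ 2240 mm²

With M_n = 0.85 f'_c a b (d − a/2), solve the quadratic for a:
a = d − √(d² − 2M_n/(0.85 f'_c b)) = 350 − √(350² − 2 × 294×10⁶/(0.85 × 38.1 × 420)) = 68.45 mm.
A_s = 0.85 f'_c a b / f_y = 0.85 × 38.1 × 68.45 × 420 / 415 = 2243.5 mm².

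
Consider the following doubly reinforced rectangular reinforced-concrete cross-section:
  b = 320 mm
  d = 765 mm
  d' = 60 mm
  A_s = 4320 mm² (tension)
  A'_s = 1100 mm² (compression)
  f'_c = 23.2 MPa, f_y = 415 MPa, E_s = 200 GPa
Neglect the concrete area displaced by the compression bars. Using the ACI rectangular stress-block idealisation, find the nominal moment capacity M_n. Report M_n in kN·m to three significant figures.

Assume both tension and compression steel yield.
Net tension couple steel: A_s − A'_s = 3220 mm².
a = (A_s − A'_s) f_y / (0.85 f'_c b) = 1336300/(0.85 × 23.2 × 320) = 211.76 mm.
c = a/β₁ = 211.76/0.85 = 249.13 mm; ε'_s = 0.003(c − d')/c = 0.0023 ≥ f_y/E_s = 0.0021, so compression steel does yield.
M_n = (A_s − A'_s) f_y (d − a/2) + A'_s f_y (d − d') = [1336300 × (765 − 105.88) + 456500 × (765 − 60)] × 10⁻⁶ = 880.78 + 321.83 = 1202.61 kN·m.

M_n ≈ 1200 kN·m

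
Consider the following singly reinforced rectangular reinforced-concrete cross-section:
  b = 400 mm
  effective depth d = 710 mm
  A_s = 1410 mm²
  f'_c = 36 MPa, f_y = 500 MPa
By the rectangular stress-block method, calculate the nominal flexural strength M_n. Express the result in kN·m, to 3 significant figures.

M_n ≈ 480 kN·m

T = A_s f_y = 1410 × 500 = 705000 N = 705 kN.
From C = T: a = T/(0.85 f'_c b) = 705000/(0.85 × 36 × 400) = 57.60 mm.
M_n = T(d − a/2) = 705 kN × (710 − 28.8) mm = 480.25 kN·m.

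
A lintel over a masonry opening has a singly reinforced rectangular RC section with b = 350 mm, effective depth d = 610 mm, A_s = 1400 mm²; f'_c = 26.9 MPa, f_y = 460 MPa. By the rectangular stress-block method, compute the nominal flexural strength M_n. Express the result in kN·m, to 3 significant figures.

T = A_s f_y = 1400 × 460 = 644000 N = 644 kN.
From C = T: a = T/(0.85 f'_c b) = 644000/(0.85 × 26.9 × 350) = 80.47 mm.
M_n = T(d − a/2) = 644 kN × (610 − 40.235) mm = 366.93 kN·m.

M_n ≈ 367 kN·m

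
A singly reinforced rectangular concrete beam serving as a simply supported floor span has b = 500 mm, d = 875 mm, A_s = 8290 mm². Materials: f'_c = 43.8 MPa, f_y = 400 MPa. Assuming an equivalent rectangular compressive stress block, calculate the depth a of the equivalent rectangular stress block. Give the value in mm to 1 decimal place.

T = A_s f_y = 8290 × 400 = 3316000 N = 3316 kN.
Setting C = 0.85 f'_c a b equal to T: a = 3316000/(0.85 × 43.8 × 500) = 178.1 mm.

a ≈ 178.1 mm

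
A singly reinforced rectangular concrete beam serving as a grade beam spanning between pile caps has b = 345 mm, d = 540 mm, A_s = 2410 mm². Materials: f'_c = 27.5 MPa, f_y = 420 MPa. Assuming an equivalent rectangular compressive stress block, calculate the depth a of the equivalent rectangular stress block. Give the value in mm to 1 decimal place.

a ≈ 125.5 mm

T = A_s f_y = 2410 × 420 = 1012200 N = 1012.2 kN.
Setting C = 0.85 f'_c a b equal to T: a = 1012200/(0.85 × 27.5 × 345) = 125.5 mm.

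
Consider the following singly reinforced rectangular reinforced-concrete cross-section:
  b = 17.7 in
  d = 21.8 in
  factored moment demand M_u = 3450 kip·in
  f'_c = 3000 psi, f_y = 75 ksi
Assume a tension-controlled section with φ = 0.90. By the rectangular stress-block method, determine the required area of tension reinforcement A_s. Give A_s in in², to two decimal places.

A_s ≈ 2.60 in²

M_n = M_u/φ = 3450/0.90 = 3833.33 kip·in.
From M_n = 0.85 f'_c a b (d − a/2):
a = d − √(d² − 2M_n/(0.85 f'_c b)) = 21.8 − √(21.8² − 2 × 3833.33/(0.85 × 3 × 17.7)) = 4.325 in.
A_s = 0.85 f'_c a b / f_y = 0.85 × 3 × 4.325 × 17.7 / 75 = 2.603 in².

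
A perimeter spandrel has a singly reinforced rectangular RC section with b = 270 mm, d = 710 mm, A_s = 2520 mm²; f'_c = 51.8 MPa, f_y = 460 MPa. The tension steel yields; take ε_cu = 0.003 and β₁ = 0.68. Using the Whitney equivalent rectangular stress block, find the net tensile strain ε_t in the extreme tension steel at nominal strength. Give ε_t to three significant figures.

a = A_s f_y/(0.85 f'_c b) = 97.51 mm.
β₁ = 0.68, so c = a/β₁ = 97.51/0.68 = 143.40 mm.
From the linear strain diagram with ε_cu = 0.003: ε_t = 0.003 (d − c)/c = 0.003 × (710 − 143.40)/143.40 = 0.0119.
Since ε_t ≥ 0.005, the section is tension-controlled.

ε_t ≈ 0.0119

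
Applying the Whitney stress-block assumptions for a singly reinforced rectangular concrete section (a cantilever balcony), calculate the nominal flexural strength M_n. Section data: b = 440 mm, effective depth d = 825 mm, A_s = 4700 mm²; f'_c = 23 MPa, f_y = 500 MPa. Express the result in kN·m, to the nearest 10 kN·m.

M_n ≈ 1620 kN·m

T = A_s f_y = 4700 × 500 = 2350000 N = 2350 kN.
From C = T: a = T/(0.85 f'_c b) = 2350000/(0.85 × 23 × 440) = 273.19 mm.
M_n = T(d − a/2) = 2350 kN × (825 − 136.595) mm = 1617.75 kN·m.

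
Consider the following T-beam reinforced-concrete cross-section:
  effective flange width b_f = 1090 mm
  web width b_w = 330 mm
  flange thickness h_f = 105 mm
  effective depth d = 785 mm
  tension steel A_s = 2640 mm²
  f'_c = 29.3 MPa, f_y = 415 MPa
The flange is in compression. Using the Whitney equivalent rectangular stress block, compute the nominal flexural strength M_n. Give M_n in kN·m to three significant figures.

Tension: T = A_s f_y = 2640 × 415 = 1095600 N.
Try a within the flange: a = T/(0.85 f'_c b_f) = 1095600/(0.85 × 29.3 × 1090) = 40.36 mm.
Since a = 40.36 ≤ h_f = 105 mm, the stress block lies entirely in the flange; analyse as a rectangular beam of width b_f.
M_n = T(d − a/2) = 1095600 × (785 − 20.18) = 837.94 × 10⁶ N·mm.
M_n = 837.94 kN·m.

M_n ≈ 838 kN·m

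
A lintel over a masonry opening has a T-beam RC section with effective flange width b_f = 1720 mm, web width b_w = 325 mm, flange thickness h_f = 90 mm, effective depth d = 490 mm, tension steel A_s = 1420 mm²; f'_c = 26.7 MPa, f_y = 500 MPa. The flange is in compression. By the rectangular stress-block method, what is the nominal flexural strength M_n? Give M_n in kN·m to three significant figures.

M_n ≈ 341 kN·m

Tension: T = A_s f_y = 1420 × 500 = 710000 N.
Try a within the flange: a = T/(0.85 f'_c b_f) = 710000/(0.85 × 26.7 × 1720) = 18.19 mm.
Since a = 18.19 ≤ h_f = 90 mm, the stress block lies entirely in the flange; analyse as a rectangular beam of width b_f.
M_n = T(d − a/2) = 710000 × (490 − 9.095) = 341.44 × 10⁶ N·mm.
M_n = 341.44 kN·m.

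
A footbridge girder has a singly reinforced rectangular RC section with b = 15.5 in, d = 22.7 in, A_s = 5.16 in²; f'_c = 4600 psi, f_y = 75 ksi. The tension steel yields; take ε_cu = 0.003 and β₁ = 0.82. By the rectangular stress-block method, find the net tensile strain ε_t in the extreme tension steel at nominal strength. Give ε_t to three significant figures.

a = A_s f_y/(0.85 f'_c b) = 6.386 in.
β₁ = 0.82, so c = a/β₁ = 6.386/0.82 = 7.788 in.
From the linear strain diagram with ε_cu = 0.003: ε_t = 0.003 (d − c)/c = 0.003 × (22.7 − 7.788)/7.788 = 0.00574.
Since ε_t ≥ 0.005, the section is tension-controlled.

ε_t ≈ 0.00574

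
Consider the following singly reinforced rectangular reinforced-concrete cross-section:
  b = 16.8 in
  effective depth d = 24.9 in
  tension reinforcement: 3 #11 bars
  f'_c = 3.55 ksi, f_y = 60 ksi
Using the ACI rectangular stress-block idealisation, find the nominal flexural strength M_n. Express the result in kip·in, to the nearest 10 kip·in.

A_s = 3 × 1.56 = 4.68 in².
T = A_s f_y = 4.68 × 60 = 280.8 kips.
a = T/(0.85 f'_c b) = 280.8/(0.85 × 3.55 × 16.8) = 5.539 in.
M_n = T(d − a/2) = 280.8 × (24.9 − 2.7695) = 6214.2 kip·in.

M_n ≈ 6210 kip·in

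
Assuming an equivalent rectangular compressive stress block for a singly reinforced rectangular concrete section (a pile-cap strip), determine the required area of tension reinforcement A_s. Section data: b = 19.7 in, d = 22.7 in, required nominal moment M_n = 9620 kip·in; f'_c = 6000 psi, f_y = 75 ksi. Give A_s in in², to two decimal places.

From M_n = 0.85 f'_c a b (d − a/2):
a = d − √(d² − 2M_n/(0.85 f'_c b)) = 22.7 − √(22.7² − 2 × 9620/(0.85 × 6 × 19.7)) = 4.706 in.
A_s = 0.85 f'_c a b / f_y = 0.85 × 6 × 4.706 × 19.7 / 75 = 6.304 in².

A_s ≈ 6.30 in²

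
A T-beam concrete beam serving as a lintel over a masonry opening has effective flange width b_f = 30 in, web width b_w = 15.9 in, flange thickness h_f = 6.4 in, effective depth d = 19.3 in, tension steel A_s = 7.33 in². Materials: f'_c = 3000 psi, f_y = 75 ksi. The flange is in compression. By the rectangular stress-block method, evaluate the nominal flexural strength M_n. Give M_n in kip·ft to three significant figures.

M_n ≈ 718 kip·ft

Tension: T = A_s f_y = 7.33 × 75 = 549.75 kips.
Try a within the flange: a = T/(0.85 f'_c b_f) = 549.75/(0.85 × 3 × 30) = 7.186 in.
a = 7.186 > h_f = 6.4 in: the block extends into the web. Split into flange-overhang and web parts.
C_f = 0.85 f'_c (b_f − b_w) h_f = 0.85 × 3 × (30 − 15.9) × 6.4 = 230.1 kips.
Remaining web compression depth: a_w = (T − C_f)/(0.85 f'_c b_w) = (549.75 − 230.1)/(0.85 × 3 × 15.9) = 7.884 in.
M_n = C_f(d − h_f/2) + (T − C_f)(d − a_w/2) = 230.1 × (19.3 − 3.2) + 319.65 × (19.3 − 3.942) = 3704.6 + 4909.2 = 8613.8 kip·in.
M_n = 8613.8/12 = 717.82 kip·ft.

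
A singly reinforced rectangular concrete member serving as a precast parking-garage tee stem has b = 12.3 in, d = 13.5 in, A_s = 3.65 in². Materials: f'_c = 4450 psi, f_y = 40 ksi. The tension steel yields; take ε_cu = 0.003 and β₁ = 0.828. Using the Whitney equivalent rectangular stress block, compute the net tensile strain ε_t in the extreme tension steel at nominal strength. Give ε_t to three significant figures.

a = A_s f_y/(0.85 f'_c b) = 3.138 in.
β₁ = 0.828, so c = a/β₁ = 3.138/0.828 = 3.790 in.
From the linear strain diagram with ε_cu = 0.003: ε_t = 0.003 (d − c)/c = 0.003 × (13.5 − 3.790)/3.790 = 0.00769.
Since ε_t ≥ 0.005, the section is tension-controlled.

ε_t ≈ 0.00769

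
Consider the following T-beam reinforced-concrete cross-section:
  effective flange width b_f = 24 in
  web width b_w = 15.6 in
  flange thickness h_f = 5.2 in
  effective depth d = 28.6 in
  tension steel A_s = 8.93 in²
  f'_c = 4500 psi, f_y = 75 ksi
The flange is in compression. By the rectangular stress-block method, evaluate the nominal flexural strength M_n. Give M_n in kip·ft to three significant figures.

M_n ≈ 1380 kip·ft

Tension: T = A_s f_y = 8.93 × 75 = 669.75 kips.
Try a within the flange: a = T/(0.85 f'_c b_f) = 669.75/(0.85 × 4.5 × 24) = 7.296 in.
a = 7.296 > h_f = 5.2 in: the block extends into the web. Split into flange-overhang and web parts.
C_f = 0.85 f'_c (b_f − b_w) h_f = 0.85 × 4.5 × (24 − 15.6) × 5.2 = 167.1 kips.
Remaining web compression depth: a_w = (T − C_f)/(0.85 f'_c b_w) = (669.75 − 167.1)/(0.85 × 4.5 × 15.6) = 8.424 in.
M_n = C_f(d − h_f/2) + (T − C_f)(d − a_w/2) = 167.1 × (28.6 − 2.6) + 502.65 × (28.6 − 4.212) = 4344.6 + 12258.6 = 16603.2 kip·in.
M_n = 16603.2/12 = 1383.60 kip·ft.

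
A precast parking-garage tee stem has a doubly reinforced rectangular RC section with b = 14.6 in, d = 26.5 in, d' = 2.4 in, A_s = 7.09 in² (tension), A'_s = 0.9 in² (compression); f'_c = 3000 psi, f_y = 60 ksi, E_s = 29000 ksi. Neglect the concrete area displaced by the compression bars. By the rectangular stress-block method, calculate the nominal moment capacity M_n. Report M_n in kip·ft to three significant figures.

M_n ≈ 774 kip·ft

Assume both steels yield.
a = (A_s − A'_s) f_y/(0.85 f'_c b) = (7.09 − 0.9) × 60/(0.85 × 3 × 14.6) = 9.976 in.
c = a/β₁ = 9.976/0.85 = 11.736 in; ε'_s = 0.003(c − d')/c = 0.0024 ≥ ε_y = 0.0021, so the compression steel yields.
M_n = (A_s − A'_s) f_y (d − a/2) + A'_s f_y (d − d') = 371.4 × (26.5 − 4.988) + 54 × (26.5 − 2.4) = 7989.6 + 1301.4 = 9291.0 kip·in = 9291.0/12 = 774.25 kip·ft.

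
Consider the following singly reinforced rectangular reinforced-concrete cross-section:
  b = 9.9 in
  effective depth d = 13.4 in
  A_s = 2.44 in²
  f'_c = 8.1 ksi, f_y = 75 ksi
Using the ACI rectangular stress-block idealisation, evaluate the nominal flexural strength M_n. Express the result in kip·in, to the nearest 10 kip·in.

T = A_s f_y = 2.44 × 75 = 183 kips.
a = T/(0.85 f'_c b) = 183/(0.85 × 8.1 × 9.9) = 2.685 in.
M_n = T(d − a/2) = 183 × (13.4 − 1.3425) = 2206.5 kip·in.

M_n ≈ 2210 kip·in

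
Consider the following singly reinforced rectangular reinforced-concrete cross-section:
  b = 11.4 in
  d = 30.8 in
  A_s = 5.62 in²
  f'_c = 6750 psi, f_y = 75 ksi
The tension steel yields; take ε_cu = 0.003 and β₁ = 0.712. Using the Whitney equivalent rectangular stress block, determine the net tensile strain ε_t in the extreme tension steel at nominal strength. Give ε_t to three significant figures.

ε_t ≈ 0.00721

a = A_s f_y/(0.85 f'_c b) = 6.444 in.
β₁ = 0.712, so c = a/β₁ = 6.444/0.712 = 9.051 in.
From the linear strain diagram with ε_cu = 0.003: ε_t = 0.003 (d − c)/c = 0.003 × (30.8 − 9.051)/9.051 = 0.00721.
Since ε_t ≥ 0.005, the section is tension-controlled.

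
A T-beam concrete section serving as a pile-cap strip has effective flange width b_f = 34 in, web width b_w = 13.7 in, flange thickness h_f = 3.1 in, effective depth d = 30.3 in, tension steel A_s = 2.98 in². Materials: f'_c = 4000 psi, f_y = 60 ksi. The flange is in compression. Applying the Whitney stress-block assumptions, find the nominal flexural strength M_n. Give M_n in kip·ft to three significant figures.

Tension: T = A_s f_y = 2.98 × 60 = 178.8 kips.
Try a within the flange: a = T/(0.85 f'_c b_f) = 178.8/(0.85 × 4 × 34) = 1.547 in.
Since a = 1.547 ≤ h_f = 3.1 in, the stress block lies entirely in the flange; analyse as a rectangular beam of width b_f.
M_n = T(d − a/2) = 178.8 × (30.3 − 0.7735) = 5279.3 kip·in.
M_n = 5279.3/12 = 439.94 kip·ft.

M_n ≈ 440 kip·ft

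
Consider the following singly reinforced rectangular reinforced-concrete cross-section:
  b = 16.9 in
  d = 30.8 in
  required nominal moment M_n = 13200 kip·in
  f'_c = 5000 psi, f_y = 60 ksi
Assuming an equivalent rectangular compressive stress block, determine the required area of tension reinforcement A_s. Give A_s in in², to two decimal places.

From M_n = 0.85 f'_c a b (d − a/2):
a = d − √(d² − 2M_n/(0.85 f'_c b)) = 30.8 − √(30.8² − 2 × 13200/(0.85 × 5 × 16.9)) = 6.694 in.
A_s = 0.85 f'_c a b / f_y = 0.85 × 5 × 6.694 × 16.9 / 60 = 8.013 in².

A_s ≈ 8.01 in²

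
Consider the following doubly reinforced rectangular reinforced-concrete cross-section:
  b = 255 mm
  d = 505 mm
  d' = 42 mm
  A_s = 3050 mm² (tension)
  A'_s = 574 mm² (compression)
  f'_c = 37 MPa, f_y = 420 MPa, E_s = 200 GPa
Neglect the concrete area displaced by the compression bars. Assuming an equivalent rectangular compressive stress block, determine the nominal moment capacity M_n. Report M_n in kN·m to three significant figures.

Assume both tension and compression steel yield.
Net tension couple steel: A_s − A'_s = 2476 mm².
a = (A_s − A'_s) f_y / (0.85 f'_c b) = 1039920/(0.85 × 37 × 255) = 129.67 mm.
c = a/β₁ = 129.67/0.786 = 164.97 mm; ε'_s = 0.003(c − d')/c = 0.0022 ≥ f_y/E_s = 0.0021, so compression steel does yield.
M_n = (A_s − A'_s) f_y (d − a/2) + A'_s f_y (d − d') = [1039920 × (505 − 64.835) + 241080 × (505 − 42)] × 10⁻⁶ = 457.74 + 111.62 = 569.36 kN·m.

M_n ≈ 569 kN·m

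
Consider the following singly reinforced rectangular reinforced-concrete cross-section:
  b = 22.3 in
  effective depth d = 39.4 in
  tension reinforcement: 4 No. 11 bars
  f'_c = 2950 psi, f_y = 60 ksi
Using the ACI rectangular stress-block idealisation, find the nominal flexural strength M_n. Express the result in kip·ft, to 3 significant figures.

M_n ≈ 1120 kip·ft

A_s = 4 × 1.56 = 6.24 in².
T = A_s f_y = 6.24 × 60 = 374.4 kips.
a = T/(0.85 f'_c b) = 374.4/(0.85 × 2.95 × 22.3) = 6.696 in.
M_n = T(d − a/2) = 374.4 × (39.4 − 3.348) = 13497.9 kip·in = 13497.9/12 = 1124.83 kip·ft.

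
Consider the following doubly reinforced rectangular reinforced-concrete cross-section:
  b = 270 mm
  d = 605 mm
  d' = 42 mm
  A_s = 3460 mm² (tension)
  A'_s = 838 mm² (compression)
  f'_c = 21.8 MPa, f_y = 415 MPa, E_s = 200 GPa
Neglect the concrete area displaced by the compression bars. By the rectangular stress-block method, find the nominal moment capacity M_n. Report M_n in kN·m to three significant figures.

Assume both tension and compression steel yield.
Net tension couple steel: A_s − A'_s = 2622 mm².
a = (A_s − A'_s) f_y / (0.85 f'_c b) = 1088130/(0.85 × 21.8 × 270) = 217.49 mm.
c = a/β₁ = 217.49/0.85 = 255.87 mm; ε'_s = 0.003(c − d')/c = 0.0025 ≥ f_y/E_s = 0.0021, so compression steel does yield.
M_n = (A_s − A'_s) f_y (d − a/2) + A'_s f_y (d − d') = [1088130 × (605 − 108.745) + 347770 × (605 − 42)] × 10⁻⁶ = 539.99 + 195.79 = 735.78 kN·m.

M_n ≈ 736 kN·m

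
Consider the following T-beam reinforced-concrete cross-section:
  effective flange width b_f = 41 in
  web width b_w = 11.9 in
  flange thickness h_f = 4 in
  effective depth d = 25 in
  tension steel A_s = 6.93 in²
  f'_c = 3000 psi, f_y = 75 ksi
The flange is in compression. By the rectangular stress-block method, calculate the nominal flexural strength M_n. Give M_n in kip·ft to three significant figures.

Tension: T = A_s f_y = 6.93 × 75 = 519.75 kips.
Try a within the flange: a = T/(0.85 f'_c b_f) = 519.75/(0.85 × 3 × 41) = 4.971 in.
a = 4.971 > h_f = 4 in: the block extends into the web. Split into flange-overhang and web parts.
C_f = 0.85 f'_c (b_f − b_w) h_f = 0.85 × 3 × (41 − 11.9) × 4 = 296.8 kips.
Remaining web compression depth: a_w = (T − C_f)/(0.85 f'_c b_w) = (519.75 − 296.8)/(0.85 × 3 × 11.9) = 7.347 in.
M_n = C_f(d − h_f/2) + (T − C_f)(d − a_w/2) = 296.8 × (25 − 2) + 222.95 × (25 − 3.6735) = 6826.4 + 4754.7 = 11581.1 kip·in.
M_n = 11581.1/12 = 965.09 kip·ft.

M_n ≈ 965 kip·ft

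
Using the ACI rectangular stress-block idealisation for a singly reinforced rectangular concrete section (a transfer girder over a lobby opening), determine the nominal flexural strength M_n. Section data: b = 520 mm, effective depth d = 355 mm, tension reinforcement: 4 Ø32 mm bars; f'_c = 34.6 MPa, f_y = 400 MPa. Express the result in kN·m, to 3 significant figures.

M_n ≈ 403 kN·m

A_s = 4 × 804 = 3216 mm².
T = A_s f_y = 3216 × 400 = 1286400 N = 1286.4 kN.
From C = T: a = T/(0.85 f'_c b) = 1286400/(0.85 × 34.6 × 520) = 84.12 mm.
M_n = T(d − a/2) = 1286.4 kN × (355 − 42.06) mm = 402.57 kN·m.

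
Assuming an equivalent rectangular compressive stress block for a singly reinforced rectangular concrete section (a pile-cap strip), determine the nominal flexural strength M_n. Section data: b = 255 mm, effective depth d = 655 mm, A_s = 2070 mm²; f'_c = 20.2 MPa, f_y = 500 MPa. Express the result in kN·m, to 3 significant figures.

T = A_s f_y = 2070 × 500 = 1035000 N = 1035 kN.
From C = T: a = T/(0.85 f'_c b) = 1035000/(0.85 × 20.2 × 255) = 236.39 mm.
M_n = T(d − a/2) = 1035 kN × (655 − 118.195) mm = 555.59 kN·m.

M_n ≈ 556 kN·m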